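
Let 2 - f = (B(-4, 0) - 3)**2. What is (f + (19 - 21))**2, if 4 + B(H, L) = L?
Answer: 2401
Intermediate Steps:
B(H, L) = -4 + L
f = -47 (f = 2 - ((-4 + 0) - 3)**2 = 2 - (-4 - 3)**2 = 2 - 1*(-7)**2 = 2 - 1*49 = 2 - 49 = -47)
(f + (19 - 21))**2 = (-47 + (19 - 21))**2 = (-47 - 2)**2 = (-49)**2 = 2401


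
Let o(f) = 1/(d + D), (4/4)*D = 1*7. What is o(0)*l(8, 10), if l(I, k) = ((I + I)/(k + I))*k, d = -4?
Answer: 80/27 ≈ 2.9630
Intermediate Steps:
D = 7 (D = 1*7 = 7)
o(f) = ⅓ (o(f) = 1/(-4 + 7) = 1/3 = ⅓)
l(I, k) = 2*I*k/(I + k) (l(I, k) = ((2*I)/(I + k))*k = (2*I/(I + k))*k = 2*I*k/(I + k))
o(0)*l(8, 10) = (2*8*10/(8 + 10))/3 = (2*8*10/18)/3 = (2*8*10*(1/18))/3 = (⅓)*(80/9) = 80/27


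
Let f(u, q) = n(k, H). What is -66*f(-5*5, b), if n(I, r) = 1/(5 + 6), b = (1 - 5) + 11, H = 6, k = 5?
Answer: -6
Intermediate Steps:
b = 7 (b = -4 + 11 = 7)
n(I, r) = 1/11
f(u, q) = 1/11
-66*f(-5*5, b) = -66*1/11 = -6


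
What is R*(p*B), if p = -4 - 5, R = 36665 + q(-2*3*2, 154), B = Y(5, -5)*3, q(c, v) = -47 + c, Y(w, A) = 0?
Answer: 0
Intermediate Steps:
B = 0 (B = 0*3 = 0)
R = 36606 (R = 36665 + (-47 - 2*3*2) = 36665 + (-47 - 6*2) = 36665 + (-47 - 12) = 36665 - 59 = 36606)
p = -9
R*(p*B) = 36606*(-9*0) = 36606*0 = 0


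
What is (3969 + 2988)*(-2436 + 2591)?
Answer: 1078335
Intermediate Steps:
(3969 + 2988)*(-2436 + 2591) = 6957*155 = 1078335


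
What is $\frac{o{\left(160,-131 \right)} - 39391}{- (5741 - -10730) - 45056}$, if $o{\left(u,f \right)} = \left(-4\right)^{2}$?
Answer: $\frac{13125}{20509} \approx 0.63996$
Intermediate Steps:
$o{\left(u,f \right)} = 16$
$\frac{o{\left(160,-131 \right)} - 39391}{- (5741 - -10730) - 45056} = \frac{16 - 39391}{- (5741 - -10730) - 45056} = - \frac{39375}{- (5741 + 10730) - 45056} = - \frac{39375}{\left(-1\right) 16471 - 45056} = - \frac{39375}{-16471 - 45056} = - \frac{39375}{-61527} = \left(-39375\right) \left(- \frac{1}{61527}\right) = \frac{13125}{20509}$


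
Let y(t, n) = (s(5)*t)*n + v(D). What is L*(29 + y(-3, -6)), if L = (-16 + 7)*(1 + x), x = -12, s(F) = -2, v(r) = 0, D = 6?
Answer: -693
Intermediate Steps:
y(t, n) = -2*n*t (y(t, n) = (-2*t)*n + 0 = -2*n*t + 0 = -2*n*t)
L = 99 (L = (-16 + 7)*(1 - 12) = -9*(-11) = 99)
L*(29 + y(-3, -6)) = 99*(29 - 2*(-6)*(-3)) = 99*(29 - 36) = 99*(-7) = -693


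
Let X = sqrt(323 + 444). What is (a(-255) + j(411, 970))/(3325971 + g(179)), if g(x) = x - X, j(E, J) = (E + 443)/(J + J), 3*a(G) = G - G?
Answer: 20289515/153305365815443 + 61*sqrt(767)/1533053658154430 ≈ 1.3235e-7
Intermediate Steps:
a(G) = 0 (a(G) = (G - G)/3 = (1/3)*0 = 0)
j(E, J) = (443 + E)/(2*J) (j(E, J) = (443 + E)/((2*J)) = (443 + E)*(1/(2*J)) = (443 + E)/(2*J))
X = sqrt(767) ≈ 27.695
g(x) = x - sqrt(767)
(a(-255) + j(411, 970))/(3325971 + g(179)) = (0 + (1/2)*(443 + 411)/970)/(3325971 + (179 - sqrt(767))) = (0 + (1/2)*(1/970)*854)/(3326150 - sqrt(767)) = (0 + 427/970)/(3326150 - sqrt(767)) = 427/(970*(3326150 - sqrt(767)))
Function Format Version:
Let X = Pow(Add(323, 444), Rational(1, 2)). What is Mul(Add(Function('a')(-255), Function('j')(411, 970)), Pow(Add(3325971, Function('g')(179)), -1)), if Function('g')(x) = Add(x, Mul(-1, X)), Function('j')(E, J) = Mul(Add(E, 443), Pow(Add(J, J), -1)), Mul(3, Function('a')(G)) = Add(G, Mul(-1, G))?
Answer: Add(Rational(20289515, 153305365815443), Mul(Rational(61, 1533053658154430), Pow(767, Rational(1, 2)))) ≈ 1.3235e-7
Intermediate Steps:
Function('a')(G) = 0 (Function('a')(G) = Mul(Rational(1, 3), Add(G, Mul(-1, G))) = Mul(Rational(1, 3), 0) = 0)
Function('j')(E, J) = Mul(Rational(1, 2), Pow(J, -1), Add(443, E)) (Function('j')(E, J) = Mul(Add(443, E), Pow(Mul(2, J), -1)) = Mul(Add(443, E), Mul(Rational(1, 2), Pow(J, -1))) = Mul(Rational(1, 2), Pow(J, -1), Add(443, E)))
X = Pow(767, Rational(1, 2)) ≈ 27.695
Function('g')(x) = Add(x, Mul(-1, Pow(767, Rational(1, 2))))
Mul(Add(Function('a')(-255), Function('j')(411, 970)), Pow(Add(3325971, Function('g')(179)), -1)) = Mul(Add(0, Mul(Rational(1, 2), Pow(970, -1), Add(443, 411))), Pow(Add(3325971, Add(179, Mul(-1, Pow(767, Rational(1, 2))))), -1)) = Mul(Add(0, Mul(Rational(1, 2), Rational(1, 970), 854)), Pow(Add(3326150, Mul(-1, Pow(767, Rational(1, 2)))), -1)) = Mul(Add(0, Rational(427, 970)), Pow(Add(3326150, Mul(-1, Pow(767, Rational(1, 2)))), -1)) = Mul(Rational(427, 970), Pow(Add(3326150, Mul(-1, Pow(767, Rational(1, 2)))), -1))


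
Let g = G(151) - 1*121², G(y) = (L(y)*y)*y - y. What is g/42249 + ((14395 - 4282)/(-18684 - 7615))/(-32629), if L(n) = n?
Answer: 2941738190153426/36254292389679 ≈ 81.142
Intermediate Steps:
G(y) = y³ - y (G(y) = (y*y)*y - y = y²*y - y = y³ - y)
g = 3428159 (g = (151³ - 1*151) - 1*121² = (3442951 - 151) - 1*14641 = 3442800 - 14641 = 3428159)
g/42249 + ((14395 - 4282)/(-18684 - 7615))/(-32629) = 3428159/42249 + ((14395 - 4282)/(-18684 - 7615))/(-32629) = 3428159*(1/42249) + (10113/(-26299))*(-1/32629) = 3428159/42249 + (10113*(-1/26299))*(-1/32629) = 3428159/42249 - 10113/26299*(-1/32629) = 3428159/42249 + 10113/858110071 = 2941738190153426/36254292389679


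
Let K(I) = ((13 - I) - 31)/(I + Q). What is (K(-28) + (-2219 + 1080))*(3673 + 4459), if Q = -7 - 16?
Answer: -472461068/51 ≈ -9.2639e+6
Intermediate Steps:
Q = -23
K(I) = (-18 - I)/(-23 + I) (K(I) = ((13 - I) - 31)/(I - 23) = (-18 - I)/(-23 + I))
(K(-28) + (-2219 + 1080))*(3673 + 4459) = ((-18 - 1*(-28))/(-23 - 28) + (-2219 + 1080))*(3673 + 4459) = ((-18 + 28)/(-51) - 1139)*8132 = (-1/51*10 - 1139)*8132 = (-10/51 - 1139)*8132 = -58099/51*8132 = -472461068/51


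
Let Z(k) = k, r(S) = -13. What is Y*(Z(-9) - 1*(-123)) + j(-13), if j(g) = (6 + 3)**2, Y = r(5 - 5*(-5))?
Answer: -1401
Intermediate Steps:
Y = -13
j(g) = 81 (j(g) = 9**2 = 81)
Y*(Z(-9) - 1*(-123)) + j(-13) = -13*(-9 - 1*(-123)) + 81 = -13*(-9 + 123) + 81 = -13*114 + 81 = -1482 + 81 = -1401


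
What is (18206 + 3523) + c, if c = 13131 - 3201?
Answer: 31659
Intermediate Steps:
c = 9930
(18206 + 3523) + c = (18206 + 3523) + 9930 = 21729 + 9930 = 31659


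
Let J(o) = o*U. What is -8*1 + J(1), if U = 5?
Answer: -3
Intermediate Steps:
J(o) = 5*o (J(o) = o*5 = 5*o)
-8*1 + J(1) = -8*1 + 5*1 = -8 + 5 = -3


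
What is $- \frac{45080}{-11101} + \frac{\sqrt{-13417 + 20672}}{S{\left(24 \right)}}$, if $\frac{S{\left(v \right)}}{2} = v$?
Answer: $\frac{45080}{11101} + \frac{\sqrt{7255}}{48} \approx 5.8354$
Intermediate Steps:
$S{\left(v \right)} = 2 v$
$- \frac{45080}{-11101} + \frac{\sqrt{-13417 + 20672}}{S{\left(24 \right)}} = - \frac{45080}{-11101} + \frac{\sqrt{-13417 + 20672}}{2 \cdot 24} = \left(-45080\right) \left(- \frac{1}{11101}\right) + \frac{\sqrt{7255}}{48} = \frac{45080}{11101} + \sqrt{7255} \cdot \frac{1}{48} = \frac{45080}{11101} + \frac{\sqrt{7255}}{48}$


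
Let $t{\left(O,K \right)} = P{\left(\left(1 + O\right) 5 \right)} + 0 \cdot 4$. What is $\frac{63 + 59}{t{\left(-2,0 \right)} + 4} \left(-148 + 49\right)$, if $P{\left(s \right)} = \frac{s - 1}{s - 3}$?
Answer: $- \frac{48312}{19} \approx -2542.7$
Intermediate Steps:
$P{\left(s \right)} = \frac{-1 + s}{-3 + s}$
$t{\left(O,K \right)} = \frac{4 + 5 O}{2 + 5 O}$ ($t{\left(O,K \right)} = \frac{-1 + \left(1 + O\right) 5}{-3 + \left(1 + O\right) 5} + 0 \cdot 4 = \frac{-1 + \left(5 + 5 O\right)}{-3 + \left(5 + 5 O\right)} + 0 = \frac{4 + 5 O}{2 + 5 O} + 0 = \frac{4 + 5 O}{2 + 5 O}$)
$\frac{63 + 59}{t{\left(-2,0 \right)} + 4} \left(-148 + 49\right) = \frac{63 + 59}{\frac{4 + 5 \left(-2\right)}{2 + 5 \left(-2\right)} + 4} \left(-148 + 49\right) = \frac{122}{\frac{4 - 10}{2 - 10} + 4} \left(-99\right) = \frac{122}{\frac{1}{-8} \left(-6\right) + 4} \left(-99\right) = \frac{122}{\left(- \frac{1}{8}\right) \left(-6\right) + 4} \left(-99\right) = \frac{122}{\frac{3}{4} + 4} \left(-99\right) = \frac{122}{\frac{19}{4}} \left(-99\right) = 122 \cdot \frac{4}{19} \left(-99\right) = \frac{488}{19} \left(-99\right) = - \frac{48312}{19}$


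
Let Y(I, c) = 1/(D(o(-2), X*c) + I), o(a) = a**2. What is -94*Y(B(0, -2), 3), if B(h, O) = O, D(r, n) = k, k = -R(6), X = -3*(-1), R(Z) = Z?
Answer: 47/4 ≈ 11.750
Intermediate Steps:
X = 3
k = -6 (k = -1*6 = -6)
D(r, n) = -6
Y(I, c) = 1/(-6 + I)
-94*Y(B(0, -2), 3) = -94/(-6 - 2) = -94/(-8) = -94*(-1/8) = 47/4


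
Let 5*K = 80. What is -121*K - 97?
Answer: -2033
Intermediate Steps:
K = 16 (K = (⅕)*80 = 16)
-121*K - 97 = -121*16 - 97 = -1936 - 97 = -2033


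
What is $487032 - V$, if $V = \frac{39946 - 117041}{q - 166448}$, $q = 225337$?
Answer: $\frac{28680904543}{58889} \approx 4.8703 \cdot 10^{5}$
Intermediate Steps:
$V = - \frac{77095}{58889}$ ($V = \frac{39946 - 117041}{225337 - 166448} = - \frac{77095}{58889} \approx -1.3092$)
$487032 - V = 487032 - - \frac{77095}{58889} = 487032 + \frac{77095}{58889} = \frac{28680904543}{58889}$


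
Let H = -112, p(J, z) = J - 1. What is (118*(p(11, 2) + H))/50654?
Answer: -6018/25327 ≈ -0.23761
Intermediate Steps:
p(J, z) = -1 + J
(118*(p(11, 2) + H))/50654 = (118*((-1 + 11) - 112))/50654 = (118*(10 - 112))*(1/50654) = (118*(-102))*(1/50654) = -12036*1/50654 = -6018/25327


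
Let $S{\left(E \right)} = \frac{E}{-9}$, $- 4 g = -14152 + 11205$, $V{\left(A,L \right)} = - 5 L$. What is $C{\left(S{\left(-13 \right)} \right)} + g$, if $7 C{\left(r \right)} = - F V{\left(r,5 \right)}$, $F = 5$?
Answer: $\frac{21129}{28} \approx 754.61$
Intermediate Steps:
$g = \frac{2947}{4}$ ($g = - \frac{-14152 + 11205}{4} = \left(- \frac{1}{4}\right) \left(-2947\right) = \frac{2947}{4} \approx 736.75$)
$S{\left(E \right)} = - \frac{E}{9}$ ($S{\left(E \right)} = E \left(- \frac{1}{9}\right) = - \frac{E}{9}$)
$C{\left(r \right)} = \frac{125}{7}$ ($C{\left(r \right)} = \frac{\left(-1\right) 5 \left(\left(-5\right) 5\right)}{7} = \frac{\left(-1\right) 5 \left(-25\right)}{7} = \frac{\left(-1\right) \left(-125\right)}{7} = \frac{1}{7} \cdot 125 = \frac{125}{7}$)
$C{\left(S{\left(-13 \right)} \right)} + g = \frac{125}{7} + \frac{2947}{4} = \frac{21129}{28}$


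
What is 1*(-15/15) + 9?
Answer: 8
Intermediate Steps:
1*(-15/15) + 9 = 1*(-15*1/15) + 9 = 1*(-1) + 9 = -1 + 9 = 8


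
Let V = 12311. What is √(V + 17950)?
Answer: √30261 ≈ 173.96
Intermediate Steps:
√(V + 17950) = √(12311 + 17950) = √30261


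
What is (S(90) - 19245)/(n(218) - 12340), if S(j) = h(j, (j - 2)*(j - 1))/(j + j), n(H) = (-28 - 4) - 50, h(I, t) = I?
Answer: 38489/24844 ≈ 1.5492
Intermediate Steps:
n(H) = -82 (n(H) = -32 - 50 = -82)
S(j) = ½ (S(j) = j/(j + j) = j/((2*j)) = (1/(2*j))*j = ½)
(S(90) - 19245)/(n(218) - 12340) = (½ - 19245)/(-82 - 12340) = -38489/2/(-12422) = -38489/2*(-1/12422) = 38489/24844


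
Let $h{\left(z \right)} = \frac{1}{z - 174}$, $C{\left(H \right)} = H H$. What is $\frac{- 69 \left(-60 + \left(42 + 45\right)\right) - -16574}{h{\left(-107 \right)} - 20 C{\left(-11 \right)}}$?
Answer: $- \frac{4133791}{680021} \approx -6.0789$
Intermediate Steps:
$C{\left(H \right)} = H^{2}$
$h{\left(z \right)} = \frac{1}{-174 + z}$
$\frac{- 69 \left(-60 + \left(42 + 45\right)\right) - -16574}{h{\left(-107 \right)} - 20 C{\left(-11 \right)}} = \frac{- 69 \left(-60 + \left(42 + 45\right)\right) - -16574}{\frac{1}{-174 - 107} - 20 \left(-11\right)^{2}} = \frac{- 69 \left(-60 + 87\right) + 16574}{\frac{1}{-281} - 2420} = \frac{\left(-69\right) 27 + 16574}{- \frac{1}{281} - 2420} = \frac{-1863 + 16574}{- \frac{680021}{281}} = 14711 \left(- \frac{281}{680021}\right) = - \frac{4133791}{680021}$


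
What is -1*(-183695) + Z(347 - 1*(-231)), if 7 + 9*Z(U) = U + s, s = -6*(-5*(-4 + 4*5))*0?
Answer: 1653826/9 ≈ 1.8376e+5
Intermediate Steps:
s = 0 (s = -6*(-5*(-4 + 20))*0 = -6*(-5*16)*0 = -(-480)*0 = -6*0 = 0)
Z(U) = -7/9 + U/9 (Z(U) = -7/9 + (U + 0)/9 = -7/9 + U/9)
-1*(-183695) + Z(347 - 1*(-231)) = -1*(-183695) + (-7/9 + (347 - 1*(-231))/9) = 183695 + (-7/9 + (347 + 231)/9) = 183695 + (-7/9 + (⅑)*578) = 183695 + (-7/9 + 578/9) = 183695 + 571/9 = 1653826/9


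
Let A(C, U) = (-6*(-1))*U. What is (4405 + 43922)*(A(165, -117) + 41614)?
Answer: 1977154224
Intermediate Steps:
A(C, U) = 6*U
(4405 + 43922)*(A(165, -117) + 41614) = (4405 + 43922)*(6*(-117) + 41614) = 48327*(-702 + 41614) = 48327*40912 = 1977154224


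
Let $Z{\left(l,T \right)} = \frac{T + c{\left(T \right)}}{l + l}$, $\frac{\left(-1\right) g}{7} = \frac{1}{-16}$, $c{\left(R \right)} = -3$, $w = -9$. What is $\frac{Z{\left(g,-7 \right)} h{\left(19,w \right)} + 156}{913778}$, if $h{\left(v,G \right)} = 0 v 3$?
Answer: $\frac{78}{456889} \approx 0.00017072$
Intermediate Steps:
$g = \frac{7}{16}$ ($g = - \frac{7}{-16} = \left(-7\right) \left(- \frac{1}{16}\right) = \frac{7}{16} \approx 0.4375$)
$h{\left(v,G \right)} = 0$ ($h{\left(v,G \right)} = 0 \cdot 3 = 0$)
$Z{\left(l,T \right)} = \frac{-3 + T}{2 l}$ ($Z{\left(l,T \right)} = \frac{T - 3}{l + l} = \frac{-3 + T}{2 l}$)
$\frac{Z{\left(g,-7 \right)} h{\left(19,w \right)} + 156}{913778} = \frac{\frac{-3 - 7}{2 \cdot \frac{7}{16}} \cdot 0 + 156}{913778} = \left(\frac{1}{2} \cdot \frac{16}{7} \left(-10\right) 0 + 156\right) \frac{1}{913778} = \left(\left(- \frac{80}{7}\right) 0 + 156\right) \frac{1}{913778} = \left(0 + 156\right) \frac{1}{913778} = 156 \cdot \frac{1}{913778} = \frac{78}{456889}$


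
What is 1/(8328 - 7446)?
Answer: 1/882 ≈ 0.0011338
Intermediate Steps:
1/(8328 - 7446) = 1/882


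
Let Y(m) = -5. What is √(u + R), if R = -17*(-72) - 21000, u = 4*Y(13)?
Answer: 14*I*√101 ≈ 140.7*I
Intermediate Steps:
u = -20 (u = 4*(-5) = -20)
R = -19776 (R = 1224 - 21000 = -19776)
√(u + R) = √(-20 - 19776) = √(-19796) = 14*I*√101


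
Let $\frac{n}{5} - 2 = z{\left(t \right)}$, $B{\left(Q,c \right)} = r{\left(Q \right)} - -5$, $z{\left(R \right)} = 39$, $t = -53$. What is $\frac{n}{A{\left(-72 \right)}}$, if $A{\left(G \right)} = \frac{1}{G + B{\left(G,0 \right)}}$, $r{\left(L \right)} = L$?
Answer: $-28495$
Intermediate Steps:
$B{\left(Q,c \right)} = 5 + Q$ ($B{\left(Q,c \right)} = Q - -5 = Q + 5 = 5 + Q$)
$n = 205$ ($n = 10 + 5 \cdot 39 = 10 + 195 = 205$)
$A{\left(G \right)} = \frac{1}{5 + 2 G}$ ($A{\left(G \right)} = \frac{1}{G + \left(5 + G\right)} = \frac{1}{5 + 2 G}$)
$\frac{n}{A{\left(-72 \right)}} = \frac{205}{\frac{1}{5 + 2 \left(-72\right)}} = \frac{205}{\frac{1}{5 - 144}} = \frac{205}{\frac{1}{-139}} = \frac{205}{- \frac{1}{139}} = 205 \left(-139\right) = -28495$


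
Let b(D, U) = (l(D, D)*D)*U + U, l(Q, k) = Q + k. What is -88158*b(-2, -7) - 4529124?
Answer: 1024830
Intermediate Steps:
b(D, U) = U + 2*U*D² (b(D, U) = ((D + D)*D)*U + U = ((2*D)*D)*U + U = (2*D²)*U + U = 2*U*D² + U = U + 2*U*D²)
-88158*b(-2, -7) - 4529124 = -(-617106)*(1 + 2*(-2)²) - 4529124 = -(-617106)*(1 + 2*4) - 4529124 = -(-617106)*(1 + 8) - 4529124 = -(-617106)*9 - 4529124 = -88158*(-63) - 4529124 = 5553954 - 4529124 = 1024830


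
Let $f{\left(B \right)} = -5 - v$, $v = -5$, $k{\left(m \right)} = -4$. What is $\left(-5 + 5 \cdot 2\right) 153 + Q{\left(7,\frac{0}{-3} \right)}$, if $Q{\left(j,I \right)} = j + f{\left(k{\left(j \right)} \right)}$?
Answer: $772$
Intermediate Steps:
$f{\left(B \right)} = 0$ ($f{\left(B \right)} = -5 - -5 = -5 + 5 = 0$)
$Q{\left(j,I \right)} = j$ ($Q{\left(j,I \right)} = j + 0 = j$)
$\left(-5 + 5 \cdot 2\right) 153 + Q{\left(7,\frac{0}{-3} \right)} = \left(-5 + 5 \cdot 2\right) 153 + 7 = \left(-5 + 10\right) 153 + 7 = 5 \cdot 153 + 7 = 765 + 7 = 772$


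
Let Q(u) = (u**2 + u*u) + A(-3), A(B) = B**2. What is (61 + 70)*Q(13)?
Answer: 45457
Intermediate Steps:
Q(u) = 9 + 2*u**2 (Q(u) = (u**2 + u*u) + (-3)**2 = (u**2 + u**2) + 9 = 2*u**2 + 9 = 9 + 2*u**2)
(61 + 70)*Q(13) = (61 + 70)*(9 + 2*13**2) = 131*(9 + 2*169) = 131*(9 + 338) = 131*347 = 45457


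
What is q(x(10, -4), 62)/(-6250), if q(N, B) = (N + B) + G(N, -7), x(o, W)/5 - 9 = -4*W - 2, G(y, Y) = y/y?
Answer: -89/3125 ≈ -0.028480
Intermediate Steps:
G(y, Y) = 1
x(o, W) = 35 - 20*W (x(o, W) = 45 + 5*(-4*W - 2) = 45 + 5*(-2 - 4*W) = 45 + (-10 - 20*W) = 35 - 20*W)
q(N, B) = 1 + B + N (q(N, B) = (N + B) + 1 = (B + N) + 1 = 1 + B + N)
q(x(10, -4), 62)/(-6250) = (1 + 62 + (35 - 20*(-4)))/(-6250) = (1 + 62 + (35 + 80))*(-1/6250) = (1 + 62 + 115)*(-1/6250) = 178*(-1/6250) = -89/3125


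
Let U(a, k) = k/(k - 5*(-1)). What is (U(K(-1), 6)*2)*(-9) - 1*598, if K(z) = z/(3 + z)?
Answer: -6686/11 ≈ -607.82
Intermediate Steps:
U(a, k) = k/(5 + k) (U(a, k) = k/(k + 5) = k/(5 + k))
(U(K(-1), 6)*2)*(-9) - 1*598 = ((6/(5 + 6))*2)*(-9) - 1*598 = ((6/11)*2)*(-9) - 598 = (12/11)*(-9) - 598 = -108/11 - 598 = -6686/11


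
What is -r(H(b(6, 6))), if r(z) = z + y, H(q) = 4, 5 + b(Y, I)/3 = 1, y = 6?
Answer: -10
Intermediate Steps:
b(Y, I) = -12 (b(Y, I) = -15 + 3*1 = -15 + 3 = -12)
r(z) = 6 + z (r(z) = z + 6 = 6 + z)
-r(H(b(6, 6))) = -(6 + 4) = -1*10 = -10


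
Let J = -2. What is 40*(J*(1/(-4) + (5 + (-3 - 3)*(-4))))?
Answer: -2300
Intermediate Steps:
40*(J*(1/(-4) + (5 + (-3 - 3)*(-4)))) = 40*(-2*(1/(-4) + (5 + (-3 - 3)*(-4)))) = 40*(-2*(-1/4 + (5 - 6*(-4)))) = 40*(-2*(-1/4 + (5 + 24))) = 40*(-2*(-1/4 + 29)) = 40*(-2*115/4) = 40*(-115/2) = -2300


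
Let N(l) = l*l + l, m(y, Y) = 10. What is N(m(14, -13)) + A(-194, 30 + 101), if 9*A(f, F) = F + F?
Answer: 1252/9 ≈ 139.11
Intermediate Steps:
A(f, F) = 2*F/9 (A(f, F) = (F + F)/9 = (2*F)/9 = 2*F/9)
N(l) = l + l² (N(l) = l² + l = l + l²)
N(m(14, -13)) + A(-194, 30 + 101) = 10*(1 + 10) + 2*(30 + 101)/9 = 10*11 + (2/9)*131 = 110 + 262/9 = 1252/9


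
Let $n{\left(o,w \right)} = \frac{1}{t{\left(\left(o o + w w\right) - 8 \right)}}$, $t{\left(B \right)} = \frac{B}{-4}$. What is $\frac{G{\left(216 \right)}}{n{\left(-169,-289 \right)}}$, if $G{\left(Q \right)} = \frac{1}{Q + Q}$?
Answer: $- \frac{18679}{288} \approx -64.858$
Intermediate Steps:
$G{\left(Q \right)} = \frac{1}{2 Q}$
$t{\left(B \right)} = - \frac{B}{4}$ ($t{\left(B \right)} = B \left(- \frac{1}{4}\right) = - \frac{B}{4}$)
$n{\left(o,w \right)} = \frac{1}{2 - \frac{o^{2}}{4} - \frac{w^{2}}{4}}$ ($n{\left(o,w \right)} = \frac{1}{\left(- \frac{1}{4}\right) \left(\left(o o + w w\right) - 8\right)} = \frac{1}{\left(- \frac{1}{4}\right) \left(\left(o^{2} + w^{2}\right) - 8\right)} = \frac{1}{\left(- \frac{1}{4}\right) \left(-8 + o^{2} + w^{2}\right)} = \frac{1}{2 - \frac{o^{2}}{4} - \frac{w^{2}}{4}}$)
$\frac{G{\left(216 \right)}}{n{\left(-169,-289 \right)}} = \frac{\frac{1}{2} \cdot \frac{1}{216}}{4 \frac{1}{8 - \left(-169\right)^{2} - \left(-289\right)^{2}}} = \frac{\frac{1}{2} \cdot \frac{1}{216}}{4 \frac{1}{8 - 28561 - 83521}} = \frac{1}{432 \frac{4}{8 - 28561 - 83521}} = \frac{1}{432 \frac{4}{-112074}} = \frac{1}{432 \cdot 4 \left(- \frac{1}{112074}\right)} = \frac{1}{432 \left(- \frac{2}{56037}\right)} = \frac{1}{432} \left(- \frac{56037}{2}\right) = - \frac{18679}{288}$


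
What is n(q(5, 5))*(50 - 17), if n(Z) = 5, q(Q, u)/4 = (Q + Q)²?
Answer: 165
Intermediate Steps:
q(Q, u) = 16*Q² (q(Q, u) = 4*(Q + Q)² = 4*(2*Q)² = 4*(4*Q²) = 16*Q²)
n(q(5, 5))*(50 - 17) = 5*(50 - 17) = 5*33 = 165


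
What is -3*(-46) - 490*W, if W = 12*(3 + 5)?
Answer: -46902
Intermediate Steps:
W = 96 (W = 12*8 = 96)
-3*(-46) - 490*W = -3*(-46) - 490*96 = 138 - 47040 = -46902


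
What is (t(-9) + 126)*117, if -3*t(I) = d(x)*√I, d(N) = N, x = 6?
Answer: 14742 - 702*I ≈ 14742.0 - 702.0*I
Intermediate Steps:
t(I) = -2*√I
(t(-9) + 126)*117 = (-6*I + 126)*117 = (126 - 6*I)*117 = 14742 - 702*I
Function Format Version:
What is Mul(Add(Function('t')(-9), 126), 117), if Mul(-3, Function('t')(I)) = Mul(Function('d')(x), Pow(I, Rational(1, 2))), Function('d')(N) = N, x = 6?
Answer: Add(14742, Mul(-702, I)) ≈ Add(14742., Mul(-702.00, I))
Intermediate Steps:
Function('t')(I) = Mul(-2, Pow(I, Rational(1, 2))) (Function('t')(I) = Mul(Rational(-1, 3), Mul(6, Pow(I, Rational(1, 2)))) = Mul(-2, Pow(I, Rational(1, 2))))
Mul(Add(Function('t')(-9), 126), 117) = Mul(Add(Mul(-2, Pow(-9, Rational(1, 2))), 126), 117) = Mul(Add(Mul(-2, Mul(3, I)), 126), 117) = Mul(Add(Mul(-6, I), 126), 117) = Mul(Add(126, Mul(-6, I)), 117) = Add(14742, Mul(-702, I))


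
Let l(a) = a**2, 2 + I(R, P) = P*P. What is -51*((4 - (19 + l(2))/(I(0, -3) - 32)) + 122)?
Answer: -161823/25 ≈ -6472.9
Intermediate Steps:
I(R, P) = -2 + P**2 (I(R, P) = -2 + P*P = -2 + P**2)
-51*((4 - (19 + l(2))/(I(0, -3) - 32)) + 122) = -51*((4 - (19 + 2**2)/((-2 + (-3)**2) - 32)) + 122) = -51*((4 - (19 + 4)/((-2 + 9) - 32)) + 122) = -51*((4 - 23/(7 - 32)) + 122) = -51*((4 - 23/(-25)) + 122) = -51*((4 - 23*(-1)/25) + 122) = -51*((4 - 1*(-23/25)) + 122) = -51*((4 + 23/25) + 122) = -51*(123/25 + 122) = -51*3173/25 = -161823/25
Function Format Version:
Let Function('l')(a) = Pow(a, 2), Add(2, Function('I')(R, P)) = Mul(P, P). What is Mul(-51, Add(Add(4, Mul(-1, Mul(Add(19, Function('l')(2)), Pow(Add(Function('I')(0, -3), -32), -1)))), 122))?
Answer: Rational(-161823, 25) ≈ -6472.9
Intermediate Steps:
Function('I')(R, P) = Add(-2, Pow(P, 2)) (Function('I')(R, P) = Add(-2, Mul(P, P)) = Add(-2, Pow(P, 2)))
Mul(-51, Add(Add(4, Mul(-1, Mul(Add(19, Function('l')(2)), Pow(Add(Function('I')(0, -3), -32), -1)))), 122)) = Mul(-51, Add(Add(4, Mul(-1, Mul(Add(19, Pow(2, 2)), Pow(Add(Add(-2, Pow(-3, 2)), -32), -1)))), 122)) = Mul(-51, Add(Add(4, Mul(-1, Mul(Add(19, 4), Pow(Add(Add(-2, 9), -32), -1)))), 122)) = Mul(-51, Add(Add(4, Mul(-1, Mul(23, Pow(Add(7, -32), -1)))), 122)) = Mul(-51, Add(Add(4, Mul(-1, Mul(23, Pow(-25, -1)))), 122)) = Mul(-51, Add(Add(4, Mul(-1, Mul(23, Rational(-1, 25)))), 122)) = Mul(-51, Add(Add(4, Mul(-1, Rational(-23, 25))), 122)) = Mul(-51, Add(Add(4, Rational(23, 25)), 122)) = Mul(-51, Add(Rational(123, 25), 122)) = Mul(-51, Rational(3173, 25)) = Rational(-161823, 25)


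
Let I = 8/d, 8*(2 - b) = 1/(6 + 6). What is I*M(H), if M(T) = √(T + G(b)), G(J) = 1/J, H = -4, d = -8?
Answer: -2*I*√31897/191 ≈ -1.8701*I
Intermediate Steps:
b = 191/96 (b = 2 - 1/(8*(6 + 6)) = 2 - ⅛/12 = 2 - ⅛*1/12 = 2 - 1/96 = 191/96 ≈ 1.9896)
I = -1 (I = 8/(-8) = 8*(-⅛) = -1)
M(T) = √(96/191 + T) (M(T) = √(T + 1/(191/96)) = √(T + 96/191) = √(96/191 + T))
I*M(H) = -√(18336 + 36481*(-4))/191 = -√(18336 - 145924)/191 = -√(-127588)/191 = -2*I*√31897/191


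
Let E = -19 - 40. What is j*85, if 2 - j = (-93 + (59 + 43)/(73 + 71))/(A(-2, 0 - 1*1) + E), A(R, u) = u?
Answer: 11305/288 ≈ 39.253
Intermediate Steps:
E = -59
j = 133/288 (j = 2 - (-93 + (59 + 43)/(73 + 71))/((0 - 1*1) - 59) = 2 - (-93 + 102/144)/((0 - 1) - 59) = 2 - (-93 + 102*(1/144))/(-1 - 59) = 2 - (-93 + 17/24)/(-60) = 2 - (-2215)*(-1)/(24*60) = 2 - 1*443/288 = 2 - 443/288 = 133/288 ≈ 0.46181)
j*85 = (133/288)*85 = 11305/288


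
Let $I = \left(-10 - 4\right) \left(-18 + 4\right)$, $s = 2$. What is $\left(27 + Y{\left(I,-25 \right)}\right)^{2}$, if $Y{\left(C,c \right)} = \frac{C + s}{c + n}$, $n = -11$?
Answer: $\frac{1849}{4} \approx 462.25$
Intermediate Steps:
$I = 196$ ($I = \left(-14\right) \left(-14\right) = 196$)
$Y{\left(C,c \right)} = \frac{2 + C}{-11 + c}$ ($Y{\left(C,c \right)} = \frac{C + 2}{c - 11} = \frac{2 + C}{-11 + c}$)
$\left(27 + Y{\left(I,-25 \right)}\right)^{2} = \left(27 + \frac{2 + 196}{-11 - 25}\right)^{2} = \left(27 + \frac{1}{-36} \cdot 198\right)^{2} = \left(27 - \frac{11}{2}\right)^{2} = \left(\frac{43}{2}\right)^{2} = \frac{1849}{4}$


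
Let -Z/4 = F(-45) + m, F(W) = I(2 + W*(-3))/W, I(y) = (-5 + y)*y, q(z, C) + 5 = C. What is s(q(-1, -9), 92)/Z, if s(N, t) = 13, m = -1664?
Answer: 195/123952 ≈ 0.0015732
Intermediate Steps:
q(z, C) = -5 + C
I(y) = y*(-5 + y)
F(W) = (-3 - 3*W)*(2 - 3*W)/W (F(W) = ((2 + W*(-3))*(-5 + (2 + W*(-3))))/W = ((2 - 3*W)*(-5 + (2 - 3*W)))/W = ((2 - 3*W)*(-3 - 3*W))/W = ((-3 - 3*W)*(2 - 3*W))/W = (-3 - 3*W)*(2 - 3*W)/W)
Z = 123952/15 (Z = -4*((3 - 6/(-45) + 9*(-45)) - 1664) = -4*((3 - 6*(-1/45) - 405) - 1664) = -4*((3 + 2/15 - 405) - 1664) = -4*(-6028/15 - 1664) = -4*(-30988/15) = 123952/15 ≈ 8263.5)
s(q(-1, -9), 92)/Z = 13/(123952/15) = 13*(15/123952) = 195/123952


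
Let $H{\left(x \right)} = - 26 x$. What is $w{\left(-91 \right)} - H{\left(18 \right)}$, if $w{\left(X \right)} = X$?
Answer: $377$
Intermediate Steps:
$w{\left(-91 \right)} - H{\left(18 \right)} = -91 - \left(-26\right) 18 = -91 - -468 = -91 + 468 = 377$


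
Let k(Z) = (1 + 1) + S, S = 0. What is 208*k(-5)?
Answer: 416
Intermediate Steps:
k(Z) = 2 (k(Z) = (1 + 1) + 0 = 2 + 0 = 2)
208*k(-5) = 208*2 = 416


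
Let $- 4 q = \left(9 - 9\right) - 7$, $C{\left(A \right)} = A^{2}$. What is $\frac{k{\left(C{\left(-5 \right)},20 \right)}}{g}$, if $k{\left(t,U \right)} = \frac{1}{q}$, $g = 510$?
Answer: $\frac{2}{1785} \approx 0.0011204$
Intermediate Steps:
$q = \frac{7}{4}$ ($q = - \frac{\left(9 - 9\right) - 7}{4} = - \frac{0 - 7}{4} = \left(- \frac{1}{4}\right) \left(-7\right) = \frac{7}{4} \approx 1.75$)
$k{\left(t,U \right)} = \frac{4}{7}$ ($k{\left(t,U \right)} = \frac{1}{\frac{7}{4}} = \frac{4}{7}$)
$\frac{k{\left(C{\left(-5 \right)},20 \right)}}{g} = \frac{4}{7 \cdot 510} = \frac{4}{7} \cdot \frac{1}{510} = \frac{2}{1785}$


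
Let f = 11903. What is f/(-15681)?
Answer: -11903/15681 ≈ -0.75907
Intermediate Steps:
f/(-15681) = 11903/(-15681) = 11903*(-1/15681) = -11903/15681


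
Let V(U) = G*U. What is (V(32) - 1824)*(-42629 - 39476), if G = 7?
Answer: 131368000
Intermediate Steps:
V(U) = 7*U
(V(32) - 1824)*(-42629 - 39476) = (7*32 - 1824)*(-42629 - 39476) = (224 - 1824)*(-82105) = -1600*(-82105) = 131368000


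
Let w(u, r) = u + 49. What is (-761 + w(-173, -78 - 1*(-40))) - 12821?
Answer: -13706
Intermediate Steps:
w(u, r) = 49 + u
(-761 + w(-173, -78 - 1*(-40))) - 12821 = (-761 + (49 - 173)) - 12821 = (-761 - 124) - 12821 = -885 - 12821 = -13706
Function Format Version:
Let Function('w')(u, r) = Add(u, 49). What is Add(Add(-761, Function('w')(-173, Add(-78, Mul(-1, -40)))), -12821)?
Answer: -13706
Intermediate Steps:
Function('w')(u, r) = Add(49, u)
Add(Add(-761, Function('w')(-173, Add(-78, Mul(-1, -40)))), -12821) = Add(Add(-761, Add(49, -173)), -12821) = Add(Add(-761, -124), -12821) = Add(-885, -12821) = -13706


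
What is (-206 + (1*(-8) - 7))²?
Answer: 48841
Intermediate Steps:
(-206 + (1*(-8) - 7))² = (-206 + (-8 - 7))² = (-206 - 15)² = (-221)² = 48841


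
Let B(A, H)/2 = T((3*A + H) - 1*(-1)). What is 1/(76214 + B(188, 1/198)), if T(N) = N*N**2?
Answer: 3881196/1400374862701255 ≈ 2.7715e-9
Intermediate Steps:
T(N) = N**3
B(A, H) = 2*(1 + H + 3*A)**3 (B(A, H) = 2*((3*A + H) - 1*(-1))**3 = 2*((H + 3*A) + 1)**3 = 2*(1 + H + 3*A)**3)
1/(76214 + B(188, 1/198)) = 1/(76214 + 2*(1 + 1/198 + 3*188)**3) = 1/(76214 + 2*(1 + 1/198 + 564)**3) = 1/(76214 + 2*(111871/198)**3) = 1/(76214 + 2*(1400079061229311/7762392)) = 1/(76214 + 1400079061229311/3881196) = 1/(1400374862701255/3881196) = 3881196/1400374862701255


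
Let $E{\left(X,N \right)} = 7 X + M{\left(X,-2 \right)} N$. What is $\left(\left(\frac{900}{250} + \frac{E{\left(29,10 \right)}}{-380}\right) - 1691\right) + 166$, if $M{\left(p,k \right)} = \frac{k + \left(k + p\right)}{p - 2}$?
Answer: $- \frac{3123059}{2052} \approx -1522.0$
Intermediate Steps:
$M{\left(p,k \right)} = \frac{p + 2 k}{-2 + p}$
$E{\left(X,N \right)} = 7 X + \frac{N \left(-4 + X\right)}{-2 + X}$ ($E{\left(X,N \right)} = 7 X + \frac{X + 2 \left(-2\right)}{-2 + X} N = 7 X + \frac{X - 4}{-2 + X} N = 7 X + \frac{-4 + X}{-2 + X} N = 7 X + \frac{N \left(-4 + X\right)}{-2 + X}$)
$\left(\left(\frac{900}{250} + \frac{E{\left(29,10 \right)}}{-380}\right) - 1691\right) + 166 = \left(\left(\frac{900}{250} + \frac{\frac{1}{-2 + 29} \left(10 \left(-4 + 29\right) + 7 \cdot 29 \left(-2 + 29\right)\right)}{-380}\right) - 1691\right) + 166 = \left(\left(900 \cdot \frac{1}{250} + \frac{10 \cdot 25 + 7 \cdot 29 \cdot 27}{27} \left(- \frac{1}{380}\right)\right) - 1691\right) + 166 = \left(\left(\frac{18}{5} + \frac{250 + 5481}{27} \left(- \frac{1}{380}\right)\right) - 1691\right) + 166 = \left(\left(\frac{18}{5} + \frac{1}{27} \cdot 5731 \left(- \frac{1}{380}\right)\right) - 1691\right) + 166 = \left(\left(\frac{18}{5} + \frac{5731}{27} \left(- \frac{1}{380}\right)\right) - 1691\right) + 166 = \left(\left(\frac{18}{5} - \frac{5731}{10260}\right) - 1691\right) + 166 = \left(\frac{6241}{2052} - 1691\right) + 166 = - \frac{3463691}{2052} + 166 = - \frac{3123059}{2052}$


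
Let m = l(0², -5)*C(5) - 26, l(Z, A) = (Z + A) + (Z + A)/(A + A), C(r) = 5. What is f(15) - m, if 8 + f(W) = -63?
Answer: -45/2 ≈ -22.500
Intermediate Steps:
f(W) = -71 (f(W) = -8 - 63 = -71)
l(Z, A) = A + Z + (A + Z)/(2*A) (l(Z, A) = (A + Z) + (A + Z)/((2*A)) = (A + Z) + (A + Z)*(1/(2*A)) = (A + Z) + (A + Z)/(2*A) = A + Z + (A + Z)/(2*A))
m = -97/2 (m = (½ - 5 + 0² + (½)*0²/(-5))*5 - 26 = (½ - 5 + 0 + (½)*0*(-⅕))*5 - 26 = (½ - 5 + 0 + 0)*5 - 26 = -9/2*5 - 26 = -45/2 - 26 = -97/2 ≈ -48.500)
f(15) - m = -71 - 1*(-97/2) = -71 + 97/2 = -45/2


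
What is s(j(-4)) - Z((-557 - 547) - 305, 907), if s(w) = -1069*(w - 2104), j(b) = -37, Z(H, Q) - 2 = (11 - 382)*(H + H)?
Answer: 1243249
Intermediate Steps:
Z(H, Q) = 2 - 742*H (Z(H, Q) = 2 + (11 - 382)*(H + H) = 2 - 742*H)
s(w) = 2249176 - 1069*w (s(w) = -1069*(-2104 + w) = 2249176 - 1069*w)
s(j(-4)) - Z((-557 - 547) - 305, 907) = (2249176 - 1069*(-37)) - (2 - 742*((-557 - 547) - 305)) = (2249176 + 39553) - (2 - 742*(-1104 - 305)) = 2288729 - (2 - 742*(-1409)) = 2288729 - (2 + 1045478) = 2288729 - 1*1045480 = 2288729 - 1045480 = 1243249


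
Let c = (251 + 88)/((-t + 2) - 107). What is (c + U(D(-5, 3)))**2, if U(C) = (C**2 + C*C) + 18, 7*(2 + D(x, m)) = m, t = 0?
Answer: 23319241/60025 ≈ 388.49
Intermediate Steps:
D(x, m) = -2 + m/7
U(C) = 18 + 2*C**2 (U(C) = (C**2 + C**2) + 18 = 2*C**2 + 18 = 18 + 2*C**2)
c = -113/35 (c = (251 + 88)/((-1*0 + 2) - 107) = 339/((0 + 2) - 107) = 339/(2 - 107) = 339/(-105) = 339*(-1/105) = -113/35 ≈ -3.2286)
(c + U(D(-5, 3)))**2 = (-113/35 + (18 + 2*(-2 + (1/7)*3)**2))**2 = (-113/35 + (18 + 2*(-2 + 3/7)**2))**2 = (-113/35 + (18 + 2*(-11/7)**2))**2 = (-113/35 + (18 + 2*(121/49)))**2 = (-113/35 + (18 + 242/49))**2 = (-113/35 + 1124/49)**2 = (4829/245)**2 = 23319241/60025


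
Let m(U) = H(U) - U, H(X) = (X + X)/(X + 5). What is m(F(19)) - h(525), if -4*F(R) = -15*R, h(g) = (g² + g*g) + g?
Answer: -134650029/244 ≈ -5.5184e+5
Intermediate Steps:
H(X) = 2*X/(5 + X) (H(X) = (2*X)/(5 + X) = 2*X/(5 + X))
h(g) = g + 2*g² (h(g) = (g² + g²) + g = 2*g² + g = g + 2*g²)
F(R) = 15*R/4 (F(R) = -(-15)*R/4 = 15*R/4)
m(U) = -U + 2*U/(5 + U) (m(U) = 2*U/(5 + U) - U = -U + 2*U/(5 + U))
m(F(19)) - h(525) = ((15/4)*19)*(-3 - 15*19/4)/(5 + (15/4)*19) - 525*(1 + 2*525) = 285*(-3 - 1*285/4)/(4*(5 + 285/4)) - 525*(1 + 1050) = 285*(-3 - 285/4)/(4*(305/4)) - 525*1051 = (285/4)*(4/305)*(-297/4) - 1*551775 = -16929/244 - 551775 = -134650029/244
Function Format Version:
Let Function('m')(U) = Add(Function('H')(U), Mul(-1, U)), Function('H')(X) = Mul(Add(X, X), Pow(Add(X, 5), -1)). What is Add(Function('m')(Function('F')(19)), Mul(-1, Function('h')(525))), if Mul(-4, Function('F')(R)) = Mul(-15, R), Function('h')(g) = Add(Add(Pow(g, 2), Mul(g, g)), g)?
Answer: Rational(-134650029, 244) ≈ -5.5184e+5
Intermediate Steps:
Function('H')(X) = Mul(2, X, Pow(Add(5, X), -1)) (Function('H')(X) = Mul(Mul(2, X), Pow(Add(5, X), -1)) = Mul(2, X, Pow(Add(5, X), -1)))
Function('h')(g) = Add(g, Mul(2, Pow(g, 2))) (Function('h')(g) = Add(Add(Pow(g, 2), Pow(g, 2)), g) = Add(Mul(2, Pow(g, 2)), g) = Add(g, Mul(2, Pow(g, 2))))
Function('F')(R) = Mul(Rational(15, 4), R) (Function('F')(R) = Mul(Rational(-1, 4), Mul(-15, R)) = Mul(Rational(15, 4), R))
Function('m')(U) = Add(Mul(-1, U), Mul(2, U, Pow(Add(5, U), -1))) (Function('m')(U) = Add(Mul(2, U, Pow(Add(5, U), -1)), Mul(-1, U)) = Add(Mul(-1, U), Mul(2, U, Pow(Add(5, U), -1))))
Add(Function('m')(Function('F')(19)), Mul(-1, Function('h')(525))) = Add(Mul(Mul(Rational(15, 4), 19), Pow(Add(5, Mul(Rational(15, 4), 19)), -1), Add(-3, Mul(-1, Mul(Rational(15, 4), 19)))), Mul(-1, Mul(525, Add(1, Mul(2, 525))))) = Add(Mul(Rational(285, 4), Pow(Add(5, Rational(285, 4)), -1), Add(-3, Mul(-1, Rational(285, 4)))), Mul(-1, Mul(525, Add(1, 1050)))) = Add(Mul(Rational(285, 4), Pow(Rational(305, 4), -1), Add(-3, Rational(-285, 4))), Mul(-1, Mul(525, 1051))) = Add(Mul(Rational(285, 4), Rational(4, 305), Rational(-297, 4)), Mul(-1, 551775)) = Add(Rational(-16929, 244), -551775) = Rational(-134650029, 244)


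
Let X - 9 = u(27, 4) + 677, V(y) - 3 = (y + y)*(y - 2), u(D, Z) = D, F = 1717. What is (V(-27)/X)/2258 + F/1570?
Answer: 691688587/631906945 ≈ 1.0946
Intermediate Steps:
V(y) = 3 + 2*y*(-2 + y) (V(y) = 3 + (y + y)*(y - 2) = 3 + (2*y)*(-2 + y) = 3 + 2*y*(-2 + y))
X = 713 (X = 9 + (27 + 677) = 9 + 704 = 713)
(V(-27)/X)/2258 + F/1570 = ((3 - 4*(-27) + 2*(-27)²)/713)/2258 + 1717/1570 = ((3 + 108 + 2*729)*(1/713))*(1/2258) + 1717*(1/1570) = ((3 + 108 + 1458)*(1/713))*(1/2258) + 1717/1570 = (1569*(1/713))*(1/2258) + 1717/1570 = (1569/713)*(1/2258) + 1717/1570 = 1569/1609954 + 1717/1570 = 691688587/631906945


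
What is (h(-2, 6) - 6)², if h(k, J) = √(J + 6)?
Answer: 48 - 24*√3 ≈ 6.4308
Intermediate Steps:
h(k, J) = √(6 + J)
(h(-2, 6) - 6)² = (√(6 + 6) - 6)² = (√12 - 6)² = (2*√3 - 6)² = (-6 + 2*√3)²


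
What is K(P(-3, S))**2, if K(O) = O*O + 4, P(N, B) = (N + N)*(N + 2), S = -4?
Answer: 1600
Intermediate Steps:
P(N, B) = 2*N*(2 + N) (P(N, B) = (2*N)*(2 + N) = 2*N*(2 + N))
K(O) = 4 + O**2 (K(O) = O**2 + 4 = 4 + O**2)
K(P(-3, S))**2 = (4 + (2*(-3)*(2 - 3))**2)**2 = (4 + (2*(-3)*(-1))**2)**2 = (4 + 6**2)**2 = (4 + 36)**2 = 40**2 = 1600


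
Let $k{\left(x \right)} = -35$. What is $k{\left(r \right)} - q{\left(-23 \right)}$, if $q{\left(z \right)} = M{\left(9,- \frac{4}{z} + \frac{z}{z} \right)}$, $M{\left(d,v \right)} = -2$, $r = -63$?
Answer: $-33$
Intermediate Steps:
$q{\left(z \right)} = -2$
$k{\left(r \right)} - q{\left(-23 \right)} = -35 - -2 = -35 + 2 = -33$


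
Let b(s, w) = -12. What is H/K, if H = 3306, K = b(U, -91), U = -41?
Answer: -551/2 ≈ -275.50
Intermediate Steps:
K = -12
H/K = 3306/(-12) = 3306*(-1/12) = -551/2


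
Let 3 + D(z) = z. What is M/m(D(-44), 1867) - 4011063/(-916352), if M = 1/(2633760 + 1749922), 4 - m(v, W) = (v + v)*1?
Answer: 430789004741255/98416396317568 ≈ 4.3772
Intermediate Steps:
D(z) = -3 + z
m(v, W) = 4 - 2*v (m(v, W) = 4 - (v + v) = 4 - 2*v)
M = 1/4383682 ≈ 2.2812e-7
M/m(D(-44), 1867) - 4011063/(-916352) = 1/(4383682*(4 - 2*(-3 - 44))) - 4011063/(-916352) = 1/(4383682*(4 - 2*(-47))) - 4011063*(-1/916352) = 1/(4383682*(4 + 94)) + 4011063/916352 = (1/4383682)/98 + 4011063/916352 = (1/4383682)*(1/98) + 4011063/916352 = 1/429600836 + 4011063/916352 = 430789004741255/98416396317568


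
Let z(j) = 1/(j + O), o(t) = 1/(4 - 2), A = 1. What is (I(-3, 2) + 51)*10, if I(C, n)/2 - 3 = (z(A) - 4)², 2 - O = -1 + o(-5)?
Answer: 41450/49 ≈ 845.92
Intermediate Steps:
o(t) = ½ (o(t) = 1/2 = ½)
O = 5/2 (O = 2 - (-1 + ½) = 2 - 1*(-½) = 2 + ½ = 5/2 ≈ 2.5000)
z(j) = 1/(5/2 + j) (z(j) = 1/(j + 5/2) = 1/(5/2 + j))
I(C, n) = 1646/49 (I(C, n) = 6 + 2*(2/(5 + 2*1) - 4)² = 6 + 2*(2/(5 + 2) - 4)² = 6 + 2*(2/7 - 4)² = 6 + 2*(-26/7)² = 6 + 2*(676/49) = 6 + 1352/49 = 1646/49)
(I(-3, 2) + 51)*10 = (1646/49 + 51)*10 = (4145/49)*10 = 41450/49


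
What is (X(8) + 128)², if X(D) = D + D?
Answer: 20736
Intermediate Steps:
X(D) = 2*D
(X(8) + 128)² = (2*8 + 128)² = (16 + 128)² = 144² = 20736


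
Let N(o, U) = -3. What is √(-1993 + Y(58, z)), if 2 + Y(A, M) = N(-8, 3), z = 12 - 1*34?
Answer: 3*I*√222 ≈ 44.699*I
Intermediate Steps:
z = -22 (z = 12 - 34 = -22)
Y(A, M) = -5 (Y(A, M) = -2 - 3 = -5)
√(-1993 + Y(58, z)) = √(-1993 - 5) = √(-1998) = 3*I*√222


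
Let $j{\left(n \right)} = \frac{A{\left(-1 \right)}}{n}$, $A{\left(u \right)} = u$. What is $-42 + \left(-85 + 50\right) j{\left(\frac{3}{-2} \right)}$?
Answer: $- \frac{196}{3} \approx -65.333$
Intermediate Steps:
$j{\left(n \right)} = - \frac{1}{n}$
$-42 + \left(-85 + 50\right) j{\left(\frac{3}{-2} \right)} = -42 + \left(-85 + 50\right) \left(- \frac{1}{3 \frac{1}{-2}}\right) = -42 - 35 \left(- \frac{1}{3 \left(- \frac{1}{2}\right)}\right) = -42 - 35 \left(- \frac{1}{- \frac{3}{2}}\right) = -42 - 35 \left(\left(-1\right) \left(- \frac{2}{3}\right)\right) = -42 - \frac{70}{3} = - \frac{196}{3}$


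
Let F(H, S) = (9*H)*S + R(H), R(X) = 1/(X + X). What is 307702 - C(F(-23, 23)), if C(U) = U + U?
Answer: 7296153/23 ≈ 3.1722e+5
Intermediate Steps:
R(X) = 1/(2*X)
F(H, S) = 1/(2*H) + 9*H*S (F(H, S) = (9*H)*S + 1/(2*H) = 9*H*S + 1/(2*H) = 1/(2*H) + 9*H*S)
C(U) = 2*U
307702 - C(F(-23, 23)) = 307702 - 2*((½)/(-23) + 9*(-23)*23) = 307702 - 2*((½)*(-1/23) - 4761) = 307702 - 2*(-1/46 - 4761) = 307702 - 2*(-219007)/46 = 307702 - 1*(-219007/23) = 307702 + 219007/23 = 7296153/23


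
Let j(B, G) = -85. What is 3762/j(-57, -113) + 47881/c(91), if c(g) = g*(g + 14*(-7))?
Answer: -6466279/54145 ≈ -119.43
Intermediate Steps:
c(g) = g*(-98 + g) (c(g) = g*(g - 98) = g*(-98 + g))
3762/j(-57, -113) + 47881/c(91) = 3762/(-85) + 47881/((91*(-98 + 91))) = 3762*(-1/85) + 47881/((91*(-7))) = -3762/85 + 47881/(-637) = -3762/85 + 47881*(-1/637) = -3762/85 - 47881/637 = -6466279/54145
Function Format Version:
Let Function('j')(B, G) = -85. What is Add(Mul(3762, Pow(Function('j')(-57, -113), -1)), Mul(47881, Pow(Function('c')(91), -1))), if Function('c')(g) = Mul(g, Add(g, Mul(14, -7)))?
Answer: Rational(-6466279, 54145) ≈ -119.43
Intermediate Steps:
Function('c')(g) = Mul(g, Add(-98, g)) (Function('c')(g) = Mul(g, Add(g, -98)) = Mul(g, Add(-98, g)))
Add(Mul(3762, Pow(Function('j')(-57, -113), -1)), Mul(47881, Pow(Function('c')(91), -1))) = Add(Mul(3762, Pow(-85, -1)), Mul(47881, Pow(Mul(91, Add(-98, 91)), -1))) = Add(Mul(3762, Rational(-1, 85)), Mul(47881, Pow(Mul(91, -7), -1))) = Add(Rational(-3762, 85), Mul(47881, Pow(-637, -1))) = Add(Rational(-3762, 85), Mul(47881, Rational(-1, 637))) = Add(Rational(-3762, 85), Rational(-47881, 637)) = Rational(-6466279, 54145)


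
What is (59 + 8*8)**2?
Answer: 15129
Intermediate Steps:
(59 + 8*8)**2 = (59 + 64)**2 = 123**2 = 15129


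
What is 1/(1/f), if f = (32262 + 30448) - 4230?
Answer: 58480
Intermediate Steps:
f = 58480 (f = 62710 - 4230 = 58480)
1/(1/f) = 1/(1/58480) = 58480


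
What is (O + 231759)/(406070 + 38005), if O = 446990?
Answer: 678749/444075 ≈ 1.5285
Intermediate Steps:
(O + 231759)/(406070 + 38005) = (446990 + 231759)/(406070 + 38005) = 678749/444075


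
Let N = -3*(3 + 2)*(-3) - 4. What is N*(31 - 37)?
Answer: -246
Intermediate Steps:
N = 41 (N = -15*(-3) - 4 = -3*(-15) - 4 = 45 - 4 = 41)
N*(31 - 37) = 41*(31 - 37) = 41*(-6) = -246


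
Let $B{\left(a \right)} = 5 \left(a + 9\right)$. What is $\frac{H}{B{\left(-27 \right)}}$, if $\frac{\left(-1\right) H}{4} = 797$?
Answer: $\frac{1594}{45} \approx 35.422$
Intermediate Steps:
$H = -3188$ ($H = \left(-4\right) 797 = -3188$)
$B{\left(a \right)} = 45 + 5 a$ ($B{\left(a \right)} = 5 \left(9 + a\right) = 45 + 5 a$)
$\frac{H}{B{\left(-27 \right)}} = - \frac{3188}{45 + 5 \left(-27\right)} = - \frac{3188}{45 - 135} = - \frac{3188}{-90} = \left(-3188\right) \left(- \frac{1}{90}\right) = \frac{1594}{45}$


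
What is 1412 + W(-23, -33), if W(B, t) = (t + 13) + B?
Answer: 1369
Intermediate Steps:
W(B, t) = 13 + B + t (W(B, t) = (13 + t) + B = 13 + B + t)
1412 + W(-23, -33) = 1412 + (13 - 23 - 33) = 1412 - 43 = 1369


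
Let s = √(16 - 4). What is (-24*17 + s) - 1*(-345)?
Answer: -63 + 2*√3 ≈ -59.536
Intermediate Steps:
s = 2*√3 (s = √12 = 2*√3 ≈ 3.4641)
(-24*17 + s) - 1*(-345) = (-24*17 + 2*√3) - 1*(-345) = (-408 + 2*√3) + 345 = -63 + 2*√3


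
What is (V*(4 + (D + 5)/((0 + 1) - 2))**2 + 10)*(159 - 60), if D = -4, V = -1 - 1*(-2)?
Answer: 1881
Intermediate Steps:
V = 1 (V = -1 + 2 = 1)
(V*(4 + (D + 5)/((0 + 1) - 2))**2 + 10)*(159 - 60) = (1*(4 + (-4 + 5)/((0 + 1) - 2))**2 + 10)*(159 - 60) = (1*(4 + 1/(1 - 2))**2 + 10)*99 = (1*(4 + 1/(-1))**2 + 10)*99 = (1*(4 + 1*(-1))**2 + 10)*99 = (1*(4 - 1)**2 + 10)*99 = (1*3**2 + 10)*99 = (1*9 + 10)*99 = (9 + 10)*99 = 19*99 = 1881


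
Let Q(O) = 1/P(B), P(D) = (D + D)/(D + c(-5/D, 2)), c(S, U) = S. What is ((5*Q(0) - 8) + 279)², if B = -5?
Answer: 74529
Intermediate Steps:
P(D) = 2*D/(D - 5/D) (P(D) = (D + D)/(D - 5/D) = (2*D)/(D - 5/D) = 2*D/(D - 5/D))
Q(O) = ⅖ (Q(O) = 1/(2*(-5)²/(-5 + (-5)²)) = 1/(2*25/(-5 + 25)) = 1/(2*25/20) = 1/(2*25*(1/20)) = 1/(5/2) = ⅖)
((5*Q(0) - 8) + 279)² = ((5*(⅖) - 8) + 279)² = ((2 - 8) + 279)² = (-6 + 279)² = 273² = 74529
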